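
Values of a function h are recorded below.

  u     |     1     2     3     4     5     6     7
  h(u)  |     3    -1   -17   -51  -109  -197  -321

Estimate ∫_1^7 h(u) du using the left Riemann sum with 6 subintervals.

-372

Δu = 1.
Sum = 1·[3 + (-1) + (-17) + (-51) + (-109) + (-197)] = -372.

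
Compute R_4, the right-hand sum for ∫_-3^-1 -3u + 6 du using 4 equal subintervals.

22.5

Δu = (-1 − (-3))/4 = 0.5.
Right endpoints: -2.5, -2, -1.5, -1.
f(-2.5) = 13.5, f(-2) = 12, f(-1.5) = 10.5, f(-1) = 9.
Sum = Δu · [f(-2.5) + f(-2) + f(-1.5) + f(-1)].
Sum = 22.5.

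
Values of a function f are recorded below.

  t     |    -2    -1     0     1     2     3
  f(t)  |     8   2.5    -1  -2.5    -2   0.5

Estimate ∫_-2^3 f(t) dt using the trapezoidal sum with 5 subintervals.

Δt = 1.
T_5 = (1/2)·[8 + 2·2.5 + 2·(-1) + 2·(-2.5) + 2·(-2) + 0.5] = 1.25.

1.25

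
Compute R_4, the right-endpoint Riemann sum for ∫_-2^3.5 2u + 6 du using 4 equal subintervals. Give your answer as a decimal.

Δu = (3.5 − (-2))/4 = 1.375.
Right endpoints: -0.625, 0.75, 2.125, 3.5.
f(-0.625) = 4.75, f(0.75) = 7.5, f(2.125) = 10.25, f(3.5) = 13.
Sum = Δu · [f(-0.625) + f(0.75) + f(2.125) + f(3.5)].
Sum = 48.8125.

48.8125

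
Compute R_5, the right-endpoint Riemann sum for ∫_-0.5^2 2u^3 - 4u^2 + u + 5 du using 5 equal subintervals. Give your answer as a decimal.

12.5

Δu = (2 − (-0.5))/5 = 0.5.
Right endpoints: 0, 0.5, 1, 1.5, 2.
f(0) = 5, f(0.5) = 4.75, f(1) = 4, f(1.5) = 4.25, f(2) = 7.
Sum = Δu · [f(0) + f(0.5) + f(1) + f(1.5) + f(2)].
Sum = 12.5.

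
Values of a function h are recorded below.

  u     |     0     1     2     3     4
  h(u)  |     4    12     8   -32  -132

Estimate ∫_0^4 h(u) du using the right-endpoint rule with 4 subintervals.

Δu = 1.
Sum = 1·[12 + 8 + (-32) + (-132)] = -144.

-144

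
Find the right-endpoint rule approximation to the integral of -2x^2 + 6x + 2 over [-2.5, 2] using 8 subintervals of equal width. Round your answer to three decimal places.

-5.115

Δx = (2 − (-2.5))/8 = 0.5625.
Right endpoints: -1.9375, -1.375, -0.8125, -0.25, 0.3125, 0.875, 1.4375, 2.
f(-1.9375) = -17.1328125, f(-1.375) = -10.03125, f(-0.8125) = -4.1953125, f(-0.25) = 0.375, f(0.3125) = 3.6796875, f(0.875) = 5.71875, f(1.4375) = 6.4921875, f(2) = 6.
Sum = Δx · [f(-1.9375) + f(-1.375) + f(-0.8125) + ...].
Sum ≈ -5.115.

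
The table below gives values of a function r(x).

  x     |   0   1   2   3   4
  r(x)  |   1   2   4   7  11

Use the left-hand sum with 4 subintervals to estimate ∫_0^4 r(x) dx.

Δx = 1.
Sum = 1·[1 + 2 + 4 + 7] = 14.

14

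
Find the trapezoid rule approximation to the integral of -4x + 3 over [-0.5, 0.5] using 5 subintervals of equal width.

3

Δx = (0.5 − (-0.5))/5 = 0.2.
f(-0.5) = 5, f(-0.3) = 4.2, f(-0.1) = 3.4, f(0.1) = 2.6, f(0.3) = 1.8, f(0.5) = 1.
T_5 = (Δx/2)·[f(x_0) + 2f(x_1) + ... + 2f(x_{4}) + f(x_5)].
Sum = 3.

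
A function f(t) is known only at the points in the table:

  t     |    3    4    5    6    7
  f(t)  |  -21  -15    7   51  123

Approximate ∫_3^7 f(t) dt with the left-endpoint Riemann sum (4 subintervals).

Δt = 1.
Sum = 1·[(-21) + (-15) + 7 + 51] = 22.

22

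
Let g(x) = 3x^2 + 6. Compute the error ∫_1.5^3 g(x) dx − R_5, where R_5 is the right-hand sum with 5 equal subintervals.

-3.105

Exact integral: ∫_1.5^3 g(x) dx = 32.625.
R_5 = 35.73.
Error = 32.625 − 35.73 = -3.105.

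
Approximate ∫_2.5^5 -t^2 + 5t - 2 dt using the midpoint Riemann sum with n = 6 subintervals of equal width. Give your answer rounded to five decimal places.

5.45284

Δt = (5 − 2.5)/6 = 5/12.
Midpoints: 65/24, 3.125, 85/24, 95/24, 4.375, 115/24.
f(65/24) = 2423/576, f(3.125) = 3.859375, f(85/24) = 1823/576, f(95/24) = 1223/576, f(4.375) = 0.734375, f(115/24) = -577/576.
Sum = Δt · [f(65/24) + f(3.125) + f(85/24) + ...].
Sum ≈ 5.45284.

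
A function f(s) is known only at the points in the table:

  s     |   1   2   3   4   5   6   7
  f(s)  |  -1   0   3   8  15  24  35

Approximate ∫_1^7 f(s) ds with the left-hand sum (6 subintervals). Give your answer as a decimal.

Δs = 1.
Sum = 1·[(-1) + 0 + 3 + 8 + 15 + 24] = 49.

49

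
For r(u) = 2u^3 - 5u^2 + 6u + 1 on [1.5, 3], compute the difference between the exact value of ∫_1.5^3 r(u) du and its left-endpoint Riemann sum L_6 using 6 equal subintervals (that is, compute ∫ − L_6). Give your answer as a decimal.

Exact integral: ∫_1.5^3 r(u) du = 20.34375.
L_6 = 17.6640625.
Error = 20.34375 − 17.6640625 = 2.6796875.

2.6796875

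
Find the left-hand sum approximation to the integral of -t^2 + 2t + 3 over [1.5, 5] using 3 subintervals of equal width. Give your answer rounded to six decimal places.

Δt = (5 − 1.5)/3 = 7/6.
Left endpoints: 1.5, 8/3, 23/6.
f(1.5) = 3.75, f(8/3) = 11/9, f(23/6) = -145/36.
Sum = Δt · [f(1.5) + f(8/3) + f(23/6)].
Sum ≈ 1.101852.

1.101852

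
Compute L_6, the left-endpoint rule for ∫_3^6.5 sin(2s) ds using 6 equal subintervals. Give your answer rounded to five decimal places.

-0.18074

Δs = (6.5 − 3)/6 = 7/12.
Left endpoints: 3, 43/12, 25/6, 4.75, 16/3, 71/12.
f(3) ≈ -0.27942, f(43/12) ≈ 0.77295, f(25/6) ≈ 0.88729, f(4.75) ≈ -0.07515, f(16/3) ≈ -0.94640, f(71/12) ≈ -0.66913.
Sum = Δs · [f(3) + f(43/12) + f(25/6) + ...].
Sum ≈ -0.18074.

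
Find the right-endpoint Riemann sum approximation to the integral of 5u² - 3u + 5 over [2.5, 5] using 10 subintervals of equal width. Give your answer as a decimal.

177.578125

Δu = (5 − 2.5)/10 = 0.25.
Right endpoints: 2.75, 3, 3.25, 3.5, 3.75, 4, 4.25, 4.5, 4.75, 5.
f(2.75) = 34.5625, f(3) = 41, f(3.25) = 48.0625, f(3.5) = 55.75, f(3.75) = 64.0625, f(4) = 73, f(4.25) = 82.5625, f(4.5) = 92.75, f(4.75) = 103.5625, f(5) = 115.
Sum = Δu · [f(2.75) + f(3) + f(3.25) + ...].
Sum = 177.578125.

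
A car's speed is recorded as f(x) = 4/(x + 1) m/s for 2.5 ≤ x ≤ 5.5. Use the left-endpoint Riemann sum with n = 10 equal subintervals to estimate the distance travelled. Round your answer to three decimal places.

Δx = (5.5 − 2.5)/10 = 0.3.
Left endpoints: 2.5, 2.8, 3.1, 3.4, 3.7, 4, 4.3, 4.6, 4.9, 5.2.
f(2.5) = 8/7, f(2.8) = 20/19, f(3.1) = 40/41, f(3.4) = 10/11, f(3.7) = 40/47, f(4) = 0.8, f(4.3) = 40/53, f(4.6) = 5/7, f(4.9) = 40/59, f(5.2) = 20/31.
Sum = Δx · [f(2.5) + f(2.8) + f(3.1) + ...].
Sum ≈ 2.557.

2.557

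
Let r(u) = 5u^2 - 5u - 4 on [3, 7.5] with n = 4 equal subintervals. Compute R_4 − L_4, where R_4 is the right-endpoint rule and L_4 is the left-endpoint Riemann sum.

240.46875

R_4 = 646.98046875.
L_4 = 406.51171875.
R_4 − L_4 = 240.46875.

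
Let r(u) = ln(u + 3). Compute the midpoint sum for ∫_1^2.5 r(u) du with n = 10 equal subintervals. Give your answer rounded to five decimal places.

Δu = (2.5 − 1)/10 = 0.15.
Midpoints: 1.075, 1.225, 1.375, 1.525, 1.675, 1.825, 1.975, 2.125, 2.275, 2.425.
r(1.075) ≈ 1.40487, r(1.225) ≈ 1.44102, r(1.375) ≈ 1.47591, r(1.525) ≈ 1.50962, r(1.675) ≈ 1.54223, r(1.825) ≈ 1.57381, r(1.975) ≈ 1.60443, r(2.125) ≈ 1.63413, r(2.275) ≈ 1.66298, r(2.425) ≈ 1.69102.
Sum = Δu · [r(1.075) + r(1.225) + r(1.375) + ...].
Sum ≈ 2.33100.

2.33100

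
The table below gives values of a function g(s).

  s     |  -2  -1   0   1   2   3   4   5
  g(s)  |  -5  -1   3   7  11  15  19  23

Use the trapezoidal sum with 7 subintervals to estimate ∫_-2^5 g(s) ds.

63

Δs = 1.
T_7 = (1/2)·[(-5) + 2·(-1) + 2·3 + 2·7 + 2·11 + 2·15 + 2·19 + 23] = 63.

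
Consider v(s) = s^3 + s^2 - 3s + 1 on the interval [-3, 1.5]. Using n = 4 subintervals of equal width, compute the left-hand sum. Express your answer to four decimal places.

Δs = (1.5 − (-3))/4 = 1.125.
Left endpoints: -3, -1.875, -0.75, 0.375.
v(-3) = -8, v(-1.875) = 1817/512, v(-0.75) = 3.390625, v(0.375) = 35/512.
Sum = Δs · [v(-3) + v(-1.875) + v(-0.75) + v(0.375)].
Sum ≈ -1.1162.

-1.1162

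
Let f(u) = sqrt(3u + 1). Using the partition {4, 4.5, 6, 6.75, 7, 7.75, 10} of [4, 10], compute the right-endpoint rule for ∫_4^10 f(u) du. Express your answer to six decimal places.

Subinterval widths: 0.5, 1.5, 0.75, 0.25, 0.75, 2.25.
Right endpoints: 4.5, 6, 6.75, 7, 7.75, 10.
f(4.5) ≈ 3.807887, f(6) ≈ 4.358899, f(6.75) ≈ 4.609772, f(7) ≈ 4.690416, f(7.75) ≈ 4.924429, f(10) ≈ 5.567764.
Sum = Σ Δu_i · f(u_i).
Sum ≈ 29.293016.

29.293016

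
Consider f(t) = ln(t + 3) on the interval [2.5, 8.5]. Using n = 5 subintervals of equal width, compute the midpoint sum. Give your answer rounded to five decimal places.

Δt = (8.5 − 2.5)/5 = 1.2.
Midpoints: 3.1, 4.3, 5.5, 6.7, 7.9.
f(3.1) ≈ 1.80829, f(4.3) ≈ 1.98787, f(5.5) ≈ 2.14007, f(6.7) ≈ 2.27213, f(7.9) ≈ 2.38876.
Sum = Δt · [f(3.1) + f(4.3) + f(5.5) + f(6.7) + f(7.9)].
Sum ≈ 12.71654.

12.71654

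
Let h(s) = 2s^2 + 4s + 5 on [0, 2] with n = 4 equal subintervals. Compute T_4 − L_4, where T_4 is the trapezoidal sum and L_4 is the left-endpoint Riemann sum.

4

T_4 = 23.5.
L_4 = 19.5.
T_4 − L_4 = 4.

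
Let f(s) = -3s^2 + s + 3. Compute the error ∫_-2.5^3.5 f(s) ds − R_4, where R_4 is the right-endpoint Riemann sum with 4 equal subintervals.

15.75

Exact integral: ∫_-2.5^3.5 f(s) ds = -37.5.
R_4 = -53.25.
Error = -37.5 − (-53.25) = 15.75.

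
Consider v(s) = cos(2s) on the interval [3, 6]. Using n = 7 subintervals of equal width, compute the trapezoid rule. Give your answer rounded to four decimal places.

Δs = (6 − 3)/7 = 3/7.
v(3) ≈ 0.9602, v(24/7) ≈ 0.8398, v(27/7) ≈ 0.1392, v(30/7) ≈ -0.6575, v(33/7) ≈ -1.0000, v(36/7) ≈ -0.6517, v(39/7) ≈ 0.1468, v(6) ≈ 0.8439.
T_7 = (Δs/2)·[v(s_0) + 2v(s_1) + ... + 2v(s_{6}) + v(s_7)].
Sum ≈ -0.1206.

-0.1206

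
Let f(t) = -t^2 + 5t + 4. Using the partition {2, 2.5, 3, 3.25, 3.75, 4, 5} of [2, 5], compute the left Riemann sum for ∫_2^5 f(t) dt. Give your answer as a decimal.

27.640625

Subinterval widths: 0.5, 0.5, 0.25, 0.5, 0.25, 1.
Left endpoints: 2, 2.5, 3, 3.25, 3.75, 4.
f(2) = 10, f(2.5) = 10.25, f(3) = 10, f(3.25) = 9.6875, f(3.75) = 8.6875, f(4) = 8.
Sum = Σ Δt_i · f(t_i).
Sum = 27.640625.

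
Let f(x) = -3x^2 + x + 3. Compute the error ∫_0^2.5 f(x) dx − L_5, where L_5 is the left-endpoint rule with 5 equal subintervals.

Exact integral: ∫_0^2.5 f(x) dx = -5.
L_5 = -1.25.
Error = -5 − (-1.25) = -3.75.

-3.75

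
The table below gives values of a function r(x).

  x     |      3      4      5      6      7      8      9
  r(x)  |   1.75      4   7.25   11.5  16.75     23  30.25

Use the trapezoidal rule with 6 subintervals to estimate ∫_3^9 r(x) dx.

Δx = 1.
T_6 = (1/2)·[1.75 + 2·4 + 2·7.25 + 2·11.5 + 2·16.75 + 2·23 + 30.25] = 78.5.

78.5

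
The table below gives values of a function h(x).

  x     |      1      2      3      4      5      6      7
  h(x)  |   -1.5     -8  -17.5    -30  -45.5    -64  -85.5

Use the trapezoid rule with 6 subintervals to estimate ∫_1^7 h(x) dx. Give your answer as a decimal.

Δx = 1.
T_6 = (1/2)·[(-1.5) + 2·(-8) + 2·(-17.5) + 2·(-30) + 2·(-45.5) + 2·(-64) + (-85.5)] = -208.5.

-208.5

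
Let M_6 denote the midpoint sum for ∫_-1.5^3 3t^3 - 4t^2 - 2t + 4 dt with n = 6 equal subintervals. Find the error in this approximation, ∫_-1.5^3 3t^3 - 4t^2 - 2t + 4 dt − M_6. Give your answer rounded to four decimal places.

0.5801

Exact integral: ∫_-1.5^3 f(t) dt = 27.703125.
M_6 ≈ 27.123047.
Error ≈ 27.703125 − 27.123047 ≈ 0.5801.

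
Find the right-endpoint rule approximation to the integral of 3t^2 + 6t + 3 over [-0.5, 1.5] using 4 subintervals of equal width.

Δt = (1.5 − (-0.5))/4 = 0.5.
Right endpoints: 0, 0.5, 1, 1.5.
f(0) = 3, f(0.5) = 6.75, f(1) = 12, f(1.5) = 18.75.
Sum = Δt · [f(0) + f(0.5) + f(1) + f(1.5)].
Sum = 20.25.

20.25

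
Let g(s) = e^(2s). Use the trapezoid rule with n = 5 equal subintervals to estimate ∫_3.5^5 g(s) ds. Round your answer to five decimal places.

10776.99612

Δs = (5 − 3.5)/5 = 0.3.
g(3.5) ≈ 1096.63316, g(3.8) ≈ 1998.19590, g(4.1) ≈ 3640.95031, g(4.4) ≈ 6634.24401, g(4.7) ≈ 12088.38073, g(5) ≈ 22026.46579.
T_5 = (Δs/2)·[g(s_0) + 2g(s_1) + ... + 2g(s_{4}) + g(s_5)].
Sum ≈ 10776.99612.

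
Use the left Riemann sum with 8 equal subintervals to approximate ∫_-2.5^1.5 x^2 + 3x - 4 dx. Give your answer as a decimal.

Δx = (1.5 − (-2.5))/8 = 0.5.
Left endpoints: -2.5, -2, -1.5, -1, -0.5, 0, 0.5, 1.
f(-2.5) = -5.25, f(-2) = -6, f(-1.5) = -6.25, f(-1) = -6, f(-0.5) = -5.25, f(0) = -4, f(0.5) = -2.25, f(1) = 0.
Sum = Δx · [f(-2.5) + f(-2) + f(-1.5) + ...].
Sum = -17.5.

-17.5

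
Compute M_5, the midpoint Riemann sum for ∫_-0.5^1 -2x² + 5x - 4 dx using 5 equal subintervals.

Δx = (1 − (-0.5))/5 = 0.3.
Midpoints: -0.35, -0.05, 0.25, 0.55, 0.85.
f(-0.35) = -5.995, f(-0.05) = -4.255, f(0.25) = -2.875, f(0.55) = -1.855, f(0.85) = -1.195.
Sum = Δx · [f(-0.35) + f(-0.05) + f(0.25) + f(0.55) + f(0.85)].
Sum = -4.8525.

-4.8525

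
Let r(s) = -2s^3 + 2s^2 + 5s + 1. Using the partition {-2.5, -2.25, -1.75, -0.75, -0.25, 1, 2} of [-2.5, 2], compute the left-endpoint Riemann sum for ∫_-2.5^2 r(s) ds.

Subinterval widths: 0.25, 0.5, 1, 0.5, 1.25, 1.
Left endpoints: -2.5, -2.25, -1.75, -0.75, -0.25, 1.
r(-2.5) = 32.25, r(-2.25) = 22.65625, r(-1.75) = 9.09375, r(-0.75) = -0.78125, r(-0.25) = -0.09375, r(1) = 6.
Sum = Σ Δs_i · r(s_i).
Sum = 33.9765625.

33.9765625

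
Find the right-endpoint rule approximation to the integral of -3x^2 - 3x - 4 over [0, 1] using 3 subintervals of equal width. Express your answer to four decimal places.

-7.5556

Δx = (1 − 0)/3 = 1/3.
Right endpoints: 1/3, 2/3, 1.
f(1/3) = -16/3, f(2/3) = -22/3, f(1) = -10.
Sum = Δx · [f(1/3) + f(2/3) + f(1)].
Sum ≈ -7.5556.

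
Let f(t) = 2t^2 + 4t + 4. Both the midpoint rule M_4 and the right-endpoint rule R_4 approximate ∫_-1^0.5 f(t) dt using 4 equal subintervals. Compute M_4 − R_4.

M_4 = 5.21484375.
R_4 = 6.1640625.
M_4 − R_4 = -0.94921875.

-0.94921875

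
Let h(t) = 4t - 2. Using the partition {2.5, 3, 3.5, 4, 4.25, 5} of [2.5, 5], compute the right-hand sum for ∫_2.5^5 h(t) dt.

Subinterval widths: 0.5, 0.5, 0.5, 0.25, 0.75.
Right endpoints: 3, 3.5, 4, 4.25, 5.
h(3) = 10, h(3.5) = 12, h(4) = 14, h(4.25) = 15, h(5) = 18.
Sum = Σ Δt_i · h(t_i).
Sum = 35.25.

35.25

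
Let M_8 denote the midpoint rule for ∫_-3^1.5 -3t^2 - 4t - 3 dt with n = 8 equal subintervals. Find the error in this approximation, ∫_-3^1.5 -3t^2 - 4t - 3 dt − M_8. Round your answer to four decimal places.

-0.3560

Exact integral: ∫_-3^1.5 f(t) dt = -30.375.
M_8 ≈ -30.019043.
Error ≈ -30.375 − (-30.019043) ≈ -0.3560.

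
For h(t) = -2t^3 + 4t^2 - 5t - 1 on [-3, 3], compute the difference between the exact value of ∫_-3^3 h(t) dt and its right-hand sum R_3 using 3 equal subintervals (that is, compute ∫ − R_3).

Exact integral: ∫_-3^3 h(t) dt = 66.
R_3 = -56.
Error = 66 − (-56) = 122.

122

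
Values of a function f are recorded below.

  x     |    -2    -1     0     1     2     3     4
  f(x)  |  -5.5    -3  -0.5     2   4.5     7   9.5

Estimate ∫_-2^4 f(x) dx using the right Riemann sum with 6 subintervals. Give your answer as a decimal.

Δx = 1.
Sum = 1·[(-3) + (-0.5) + 2 + 4.5 + 7 + 9.5] = 19.5.

19.5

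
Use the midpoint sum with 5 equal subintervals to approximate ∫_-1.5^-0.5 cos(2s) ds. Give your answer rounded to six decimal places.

-0.352521

Δs = (-0.5 − (-1.5))/5 = 0.2.
Midpoints: -1.4, -1.2, -1, -0.8, -0.6.
f(-1.4) ≈ -0.942222, f(-1.2) ≈ -0.737394, f(-1) ≈ -0.416147, f(-0.8) ≈ -0.029200, f(-0.6) ≈ 0.362358.
Sum = Δs · [f(-1.4) + f(-1.2) + f(-1) + f(-0.8) + f(-0.6)].
Sum ≈ -0.352521.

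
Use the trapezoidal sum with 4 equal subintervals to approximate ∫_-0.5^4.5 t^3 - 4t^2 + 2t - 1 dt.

-1.5625

Δt = (4.5 − (-0.5))/4 = 1.25.
f(-0.5) = -3.125, f(0.75) = -1.328125, f(2) = -5, f(3.25) = -2.421875, f(4.5) = 18.125.
T_4 = (Δt/2)·[f(t_0) + 2f(t_1) + 2f(t_2) + 2f(t_3) + f(t_4)].
Sum = -1.5625.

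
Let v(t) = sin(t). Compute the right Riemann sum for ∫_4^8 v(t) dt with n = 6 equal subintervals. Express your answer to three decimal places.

Δt = (8 − 4)/6 = 2/3.
Right endpoints: 14/3, 16/3, 6, 20/3, 22/3, 8.
v(14/3) ≈ -0.999, v(16/3) ≈ -0.813, v(6) ≈ -0.279, v(20/3) ≈ 0.374, v(22/3) ≈ 0.867, v(8) ≈ 0.989.
Sum = Δt · [v(14/3) + v(16/3) + v(6) + ...].
Sum ≈ 0.093.

0.093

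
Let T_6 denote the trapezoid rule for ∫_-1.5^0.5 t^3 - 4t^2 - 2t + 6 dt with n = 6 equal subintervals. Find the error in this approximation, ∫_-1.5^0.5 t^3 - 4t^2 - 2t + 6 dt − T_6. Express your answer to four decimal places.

Exact integral: ∫_-1.5^0.5 f(t) dt ≈ 8.083333.
T_6 ≈ 7.879630.
Error ≈ 8.083333 − 7.879630 ≈ 0.2037.

0.2037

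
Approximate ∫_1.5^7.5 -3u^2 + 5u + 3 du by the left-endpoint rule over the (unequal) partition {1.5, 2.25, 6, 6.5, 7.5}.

Subinterval widths: 0.75, 3.75, 0.5, 1.
Left endpoints: 1.5, 2.25, 6, 6.5.
f(1.5) = 3.75, f(2.25) = -0.9375, f(6) = -75, f(6.5) = -91.25.
Sum = Σ Δu_i · f(u_i).
Sum = -129.453125.

-129.453125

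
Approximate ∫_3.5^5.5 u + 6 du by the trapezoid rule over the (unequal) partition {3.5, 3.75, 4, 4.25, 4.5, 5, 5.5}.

21

Subinterval widths: 0.25, 0.25, 0.25, 0.25, 0.5, 0.5.
f(3.5) = 9.5, f(3.75) = 9.75, f(4) = 10, f(4.25) = 10.25, f(4.5) = 10.5, f(5) = 11, f(5.5) = 11.5.
On each subinterval the trapezoid contributes (Δu_i/2)·[f(u_{i-1}) + f(u_i)].
Sum = 21.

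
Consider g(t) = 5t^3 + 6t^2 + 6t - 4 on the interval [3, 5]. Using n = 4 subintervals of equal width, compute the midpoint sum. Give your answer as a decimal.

913.25

Δt = (5 − 3)/4 = 0.5.
Midpoints: 3.25, 3.75, 4.25, 4.75.
g(3.25) = 250.515625, g(3.75) = 366.546875, g(4.25) = 513.703125, g(4.75) = 695.734375.
Sum = Δt · [g(3.25) + g(3.75) + g(4.25) + g(4.75)].
Sum = 913.25.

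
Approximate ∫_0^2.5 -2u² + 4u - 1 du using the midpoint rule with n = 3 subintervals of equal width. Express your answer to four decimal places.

Δu = (2.5 − 0)/3 = 5/6.
Midpoints: 5/12, 1.25, 25/12.
f(5/12) = 23/72, f(1.25) = 0.875, f(25/12) = -97/72.
Sum = Δu · [f(5/12) + f(1.25) + f(25/12)].
Sum ≈ -0.1273.

-0.1273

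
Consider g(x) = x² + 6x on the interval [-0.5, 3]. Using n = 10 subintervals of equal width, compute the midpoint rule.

35.2559375

Δx = (3 − (-0.5))/10 = 0.35.
Midpoints: -0.325, 0.025, 0.375, 0.725, 1.075, 1.425, 1.775, 2.125, 2.475, 2.825.
g(-0.325) = -1.844375, g(0.025) = 0.150625, g(0.375) = 2.390625, g(0.725) = 4.875625, g(1.075) = 7.605625, g(1.425) = 10.580625, g(1.775) = 13.800625, g(2.125) = 17.265625, g(2.475) = 20.975625, g(2.825) = 24.930625.
Sum = Δx · [g(-0.325) + g(0.025) + g(0.375) + ...].
Sum = 35.2559375.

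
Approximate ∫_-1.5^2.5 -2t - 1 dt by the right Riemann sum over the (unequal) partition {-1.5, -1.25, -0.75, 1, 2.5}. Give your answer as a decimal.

-13.625

Subinterval widths: 0.25, 0.5, 1.75, 1.5.
Right endpoints: -1.25, -0.75, 1, 2.5.
f(-1.25) = 1.5, f(-0.75) = 0.5, f(1) = -3, f(2.5) = -6.
Sum = Σ Δt_i · f(t_i).
Sum = -13.625.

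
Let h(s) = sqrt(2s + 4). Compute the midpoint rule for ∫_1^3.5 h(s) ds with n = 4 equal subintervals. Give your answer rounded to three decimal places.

Δs = (3.5 − 1)/4 = 0.625.
Midpoints: 1.3125, 1.9375, 2.5625, 3.1875.
h(1.3125) ≈ 2.574, h(1.9375) ≈ 2.806, h(2.5625) ≈ 3.021, h(3.1875) ≈ 3.221.
Sum = Δs · [h(1.3125) + h(1.9375) + h(2.5625) + h(3.1875)].
Sum ≈ 7.264.

7.264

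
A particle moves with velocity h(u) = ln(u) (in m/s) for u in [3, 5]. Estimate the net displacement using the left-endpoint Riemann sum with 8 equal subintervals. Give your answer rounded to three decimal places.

Δu = (5 − 3)/8 = 0.25.
Left endpoints: 3, 3.25, 3.5, 3.75, 4, 4.25, 4.5, 4.75.
h(3) ≈ 1.099, h(3.25) ≈ 1.179, h(3.5) ≈ 1.253, h(3.75) ≈ 1.322, h(4) ≈ 1.386, h(4.25) ≈ 1.447, h(4.5) ≈ 1.504, h(4.75) ≈ 1.558.
Sum = Δu · [h(3) + h(3.25) + h(3.5) + ...].
Sum ≈ 2.687.

2.687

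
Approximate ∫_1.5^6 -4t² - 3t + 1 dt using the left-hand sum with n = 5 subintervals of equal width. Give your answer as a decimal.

-265.23

Δt = (6 − 1.5)/5 = 0.9.
Left endpoints: 1.5, 2.4, 3.3, 4.2, 5.1.
f(1.5) = -12.5, f(2.4) = -29.24, f(3.3) = -52.46, f(4.2) = -82.16, f(5.1) = -118.34.
Sum = Δt · [f(1.5) + f(2.4) + f(3.3) + f(4.2) + f(5.1)].
Sum = -265.23.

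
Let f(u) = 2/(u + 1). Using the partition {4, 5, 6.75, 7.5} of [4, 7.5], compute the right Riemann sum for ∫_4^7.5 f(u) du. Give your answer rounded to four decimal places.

Subinterval widths: 1, 1.75, 0.75.
Right endpoints: 5, 6.75, 7.5.
f(5) = 1/3, f(6.75) = 8/31, f(7.5) = 4/17.
Sum = Σ Δu_i · f(u_i).
Sum ≈ 0.9614.

0.9614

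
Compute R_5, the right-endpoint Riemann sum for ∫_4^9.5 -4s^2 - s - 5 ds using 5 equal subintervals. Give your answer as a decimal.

Δs = (9.5 − 4)/5 = 1.1.
Right endpoints: 5.1, 6.2, 7.3, 8.4, 9.5.
f(5.1) = -114.14, f(6.2) = -164.96, f(7.3) = -225.46, f(8.4) = -295.64, f(9.5) = -375.5.
Sum = Δs · [f(5.1) + f(6.2) + f(7.3) + f(8.4) + f(9.5)].
Sum = -1293.27.

-1293.27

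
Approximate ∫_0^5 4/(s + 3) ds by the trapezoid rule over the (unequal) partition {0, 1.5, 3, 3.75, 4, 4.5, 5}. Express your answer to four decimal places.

3.9856

Subinterval widths: 1.5, 1.5, 0.75, 0.25, 0.5, 0.5.
f(0) = 4/3, f(1.5) = 8/9, f(3) = 2/3, f(3.75) = 16/27, f(4) = 4/7, f(4.5) = 8/15, f(5) = 0.5.
On each subinterval the trapezoid contributes (Δs_i/2)·[f(s_{i-1}) + f(s_i)].
Sum ≈ 3.9856.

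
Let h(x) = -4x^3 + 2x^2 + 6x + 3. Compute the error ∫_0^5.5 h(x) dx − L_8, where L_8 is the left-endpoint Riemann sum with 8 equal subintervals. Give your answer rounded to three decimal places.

-183.194

Exact integral: ∫_0^5.5 h(x) dx ≈ -696.89583.
L_8 ≈ -513.70215.
Error ≈ -696.89583 − (-513.70215) ≈ -183.194.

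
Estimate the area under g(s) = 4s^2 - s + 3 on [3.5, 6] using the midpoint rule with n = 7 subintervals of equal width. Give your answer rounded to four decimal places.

Δs = (6 − 3.5)/7 = 5/14.
Midpoints: 103/28, 113/28, 123/28, 4.75, 143/28, 153/28, 163/28.
g(103/28) = 2619/49, g(113/28) = 6283/98, g(123/28) = 3714/49, g(4.75) = 88.5, g(143/28) = 5009/49, g(153/28) = 11463/98, g(163/28) = 6504/49.
Sum = Δs · [g(103/28) + g(113/28) + g(123/28) + ...].
Sum ≈ 226.3520.

226.3520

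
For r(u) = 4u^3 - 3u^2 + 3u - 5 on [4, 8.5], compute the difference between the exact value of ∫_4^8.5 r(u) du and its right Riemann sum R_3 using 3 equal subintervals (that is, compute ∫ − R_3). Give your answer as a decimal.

-1655.4375

Exact integral: ∫_4^8.5 r(u) du = 4475.8125.
R_3 = 6131.25.
Error = 4475.8125 − 6131.25 = -1655.4375.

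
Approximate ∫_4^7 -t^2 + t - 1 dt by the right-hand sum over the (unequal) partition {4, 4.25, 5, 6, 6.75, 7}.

Subinterval widths: 0.25, 0.75, 1, 0.75, 0.25.
Right endpoints: 4.25, 5, 6, 6.75, 7.
f(4.25) = -14.8125, f(5) = -21, f(6) = -31, f(6.75) = -39.8125, f(7) = -43.
Sum = Σ Δt_i · f(t_i).
Sum = -91.0625.

-91.0625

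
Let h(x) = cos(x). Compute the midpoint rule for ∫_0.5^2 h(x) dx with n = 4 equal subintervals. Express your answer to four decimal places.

Δx = (2 − 0.5)/4 = 0.375.
Midpoints: 0.6875, 1.0625, 1.4375, 1.8125.
h(0.6875) ≈ 0.7728, h(1.0625) ≈ 0.4867, h(1.4375) ≈ 0.1329, h(1.8125) ≈ -0.2394.
Sum = Δx · [h(0.6875) + h(1.0625) + h(1.4375) + h(1.8125)].
Sum ≈ 0.4324.

0.4324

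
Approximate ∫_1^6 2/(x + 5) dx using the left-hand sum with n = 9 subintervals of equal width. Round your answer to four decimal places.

Δx = (6 − 1)/9 = 5/9.
Left endpoints: 1, 14/9, 19/9, 8/3, 29/9, 34/9, 13/3, 44/9, 49/9.
f(1) = 1/3, f(14/9) = 18/59, f(19/9) = 0.28125, f(8/3) = 6/23, f(29/9) = 9/37, f(34/9) = 18/79, f(13/3) = 3/14, f(44/9) = 18/89, f(49/9) = 9/47.
Sum = Δx · [f(1) + f(14/9) + f(19/9) + ...].
Sum ≈ 1.2554.

1.2554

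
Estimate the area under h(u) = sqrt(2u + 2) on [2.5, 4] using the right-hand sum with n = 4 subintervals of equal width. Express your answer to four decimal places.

4.4636

Δu = (4 − 2.5)/4 = 0.375.
Right endpoints: 2.875, 3.25, 3.625, 4.
h(2.875) ≈ 2.7839, h(3.25) ≈ 2.9155, h(3.625) ≈ 3.0414, h(4) ≈ 3.1623.
Sum = Δu · [h(2.875) + h(3.25) + h(3.625) + h(4)].
Sum ≈ 4.4636.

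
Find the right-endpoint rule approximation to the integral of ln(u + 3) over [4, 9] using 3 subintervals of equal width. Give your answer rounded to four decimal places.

Δu = (9 − 4)/3 = 5/3.
Right endpoints: 17/3, 22/3, 9.
f(17/3) ≈ 2.1595, f(22/3) ≈ 2.3354, f(9) ≈ 2.4849.
Sum = Δu · [f(17/3) + f(22/3) + f(9)].
Sum ≈ 11.6329.

11.6329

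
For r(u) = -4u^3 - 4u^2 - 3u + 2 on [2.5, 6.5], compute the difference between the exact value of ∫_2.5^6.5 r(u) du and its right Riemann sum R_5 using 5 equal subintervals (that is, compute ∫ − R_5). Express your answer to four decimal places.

501.5467

Exact integral: ∫_2.5^6.5 r(u) du ≈ -2137.333333.
R_5 = -2638.88.
Error ≈ -2137.333333 − (-2638.88) ≈ 501.5467.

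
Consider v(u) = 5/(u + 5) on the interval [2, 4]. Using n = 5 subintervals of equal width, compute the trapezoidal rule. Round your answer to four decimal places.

1.2571

Δu = (4 − 2)/5 = 0.4.
v(2) = 5/7, v(2.4) = 25/37, v(2.8) = 25/39, v(3.2) = 25/41, v(3.6) = 25/43, v(4) = 5/9.
T_5 = (Δu/2)·[v(u_0) + 2v(u_1) + ... + 2v(u_{4}) + v(u_5)].
Sum ≈ 1.2571.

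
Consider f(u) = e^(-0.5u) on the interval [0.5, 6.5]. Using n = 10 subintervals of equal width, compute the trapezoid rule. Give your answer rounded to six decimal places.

Δu = (6.5 − 0.5)/10 = 0.6.
f(0.5) ≈ 0.778801, f(1.1) ≈ 0.576950, f(1.7) ≈ 0.427415, f(2.3) ≈ 0.316637, f(2.9) ≈ 0.234570, f(3.5) ≈ 0.173774, f(4.1) ≈ 0.128735, f(4.7) ≈ 0.095369, f(5.3) ≈ 0.070651, f(5.9) ≈ 0.052340, f(6.5) ≈ 0.038774.
T_10 = (Δu/2)·[f(u_0) + 2f(u_1) + ... + 2f(u_{9}) + f(u_10)].
Sum ≈ 1.491137.

1.491137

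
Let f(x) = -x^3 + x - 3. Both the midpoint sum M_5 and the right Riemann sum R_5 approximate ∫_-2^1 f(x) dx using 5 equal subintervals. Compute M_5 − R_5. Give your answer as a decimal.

1.395

M_5 = -6.885.
R_5 = -8.28.
M_5 − R_5 = 1.395.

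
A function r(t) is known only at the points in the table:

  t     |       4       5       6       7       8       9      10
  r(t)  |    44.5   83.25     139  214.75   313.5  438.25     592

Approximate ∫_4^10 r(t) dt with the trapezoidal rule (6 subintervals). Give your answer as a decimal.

1507

Δt = 1.
T_6 = (1/2)·[44.5 + 2·83.25 + 2·139 + 2·214.75 + 2·313.5 + 2·438.25 + 592] = 1507.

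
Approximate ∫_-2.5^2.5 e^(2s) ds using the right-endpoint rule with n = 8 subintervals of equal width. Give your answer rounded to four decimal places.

Δs = (2.5 − (-2.5))/8 = 0.625.
Right endpoints: -1.875, -1.25, -0.625, 0, 0.625, 1.25, 1.875, 2.5.
f(-1.875) ≈ 0.0235, f(-1.25) ≈ 0.0821, f(-0.625) ≈ 0.2865, f(0) ≈ 1.0000, f(0.625) ≈ 3.4903, f(1.25) ≈ 12.1825, f(1.875) ≈ 42.5211, f(2.5) ≈ 148.4132.
Sum = Δs · [f(-1.875) + f(-1.25) + f(-0.625) + ...].
Sum ≈ 129.9995.

129.9995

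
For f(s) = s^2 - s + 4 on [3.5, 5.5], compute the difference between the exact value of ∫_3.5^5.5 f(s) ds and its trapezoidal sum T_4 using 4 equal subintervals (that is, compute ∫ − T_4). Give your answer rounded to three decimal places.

Exact integral: ∫_3.5^5.5 f(s) ds ≈ 40.16667.
T_4 = 40.25.
Error ≈ 40.16667 − 40.25 ≈ -0.083.

-0.083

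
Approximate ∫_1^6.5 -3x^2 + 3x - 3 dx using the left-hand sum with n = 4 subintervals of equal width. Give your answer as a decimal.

-159.71484375

Δx = (6.5 − 1)/4 = 1.375.
Left endpoints: 1, 2.375, 3.75, 5.125.
f(1) = -3, f(2.375) = -12.796875, f(3.75) = -33.9375, f(5.125) = -66.421875.
Sum = Δx · [f(1) + f(2.375) + f(3.75) + f(5.125)].
Sum = -159.71484375.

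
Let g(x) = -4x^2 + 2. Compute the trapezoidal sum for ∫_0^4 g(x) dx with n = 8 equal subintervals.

-78

Δx = (4 − 0)/8 = 0.5.
g(0) = 2, g(0.5) = 1, g(1) = -2, g(1.5) = -7, g(2) = -14, g(2.5) = -23, g(3) = -34, g(3.5) = -47, g(4) = -62.
T_8 = (Δx/2)·[g(x_0) + 2g(x_1) + ... + 2g(x_{7}) + g(x_8)].
Sum = -78.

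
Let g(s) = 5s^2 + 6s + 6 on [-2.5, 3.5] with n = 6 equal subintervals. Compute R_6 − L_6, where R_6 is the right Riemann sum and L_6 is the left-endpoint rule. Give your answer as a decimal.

R_6 = 189.5.
L_6 = 123.5.
R_6 − L_6 = 66.

66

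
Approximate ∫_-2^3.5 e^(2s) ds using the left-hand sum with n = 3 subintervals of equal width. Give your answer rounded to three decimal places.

Δs = (3.5 − (-2))/3 = 11/6.
Left endpoints: -2, -1/6, 5/3.
f(-2) ≈ 0.018, f(-1/6) ≈ 0.717, f(5/3) ≈ 28.032.
Sum = Δs · [f(-2) + f(-1/6) + f(5/3)].
Sum ≈ 52.739.

52.739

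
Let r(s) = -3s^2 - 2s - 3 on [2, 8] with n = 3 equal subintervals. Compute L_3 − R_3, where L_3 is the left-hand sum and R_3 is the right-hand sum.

L_3 = -402.
R_3 = -786.
L_3 − R_3 = 384.

384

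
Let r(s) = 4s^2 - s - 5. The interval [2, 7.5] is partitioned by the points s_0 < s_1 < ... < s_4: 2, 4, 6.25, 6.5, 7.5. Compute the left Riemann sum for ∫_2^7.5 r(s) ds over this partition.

335.5

Subinterval widths: 2, 2.25, 0.25, 1.
Left endpoints: 2, 4, 6.25, 6.5.
r(2) = 9, r(4) = 55, r(6.25) = 145, r(6.5) = 157.5.
Sum = Σ Δs_i · r(s_i).
Sum = 335.5.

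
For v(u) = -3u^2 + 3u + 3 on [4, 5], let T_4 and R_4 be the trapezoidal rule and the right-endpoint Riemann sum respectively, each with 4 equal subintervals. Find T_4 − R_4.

T_4 = -44.53125.
R_4 = -47.53125.
T_4 − R_4 = 3.

3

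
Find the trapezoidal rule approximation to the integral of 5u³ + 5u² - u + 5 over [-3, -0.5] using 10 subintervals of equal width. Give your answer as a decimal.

Δu = (-0.5 − (-3))/10 = 0.25.
f(-3) = -82, f(-2.75) = -58.421875, f(-2.5) = -39.375, f(-2.25) = -24.390625, f(-2) = -13, f(-1.75) = -4.734375, f(-1.5) = 0.875, f(-1.25) = 4.296875, f(-1) = 6, f(-0.75) = 6.453125, f(-0.5) = 6.125.
T_10 = (Δu/2)·[f(u_0) + 2f(u_1) + ... + 2f(u_{9}) + f(u_10)].
Sum = -40.05859375.

-40.05859375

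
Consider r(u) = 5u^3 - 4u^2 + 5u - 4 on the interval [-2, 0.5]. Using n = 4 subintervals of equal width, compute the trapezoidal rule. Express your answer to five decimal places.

-52.61230

Δu = (0.5 − (-2))/4 = 0.625.
r(-2) = -70, r(-1.375) = -16095/512, r(-0.75) = -12.109375, r(-0.125) = -2405/512, r(0.5) = -1.875.
T_4 = (Δu/2)·[r(u_0) + 2r(u_1) + 2r(u_2) + 2r(u_3) + r(u_4)].
Sum ≈ -52.61230.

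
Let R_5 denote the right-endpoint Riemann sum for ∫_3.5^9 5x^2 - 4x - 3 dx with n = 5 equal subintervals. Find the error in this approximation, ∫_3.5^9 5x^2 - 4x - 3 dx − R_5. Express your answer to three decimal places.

Exact integral: ∫_3.5^9 f(x) dx ≈ 989.54167.
R_5 = 1172.05.
Error ≈ 989.54167 − 1172.05 ≈ -182.508.

-182.508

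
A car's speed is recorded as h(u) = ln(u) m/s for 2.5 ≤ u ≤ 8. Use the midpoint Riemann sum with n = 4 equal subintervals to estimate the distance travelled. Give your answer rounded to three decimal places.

8.866

Δu = (8 − 2.5)/4 = 1.375.
Midpoints: 3.1875, 4.5625, 5.9375, 7.3125.
h(3.1875) ≈ 1.159, h(4.5625) ≈ 1.518, h(5.9375) ≈ 1.781, h(7.3125) ≈ 1.990.
Sum = Δu · [h(3.1875) + h(4.5625) + h(5.9375) + h(7.3125)].
Sum ≈ 8.866.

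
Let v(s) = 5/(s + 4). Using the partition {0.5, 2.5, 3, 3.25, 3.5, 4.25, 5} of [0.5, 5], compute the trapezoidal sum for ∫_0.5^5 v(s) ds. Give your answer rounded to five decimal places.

3.50913

Subinterval widths: 2, 0.5, 0.25, 0.25, 0.75, 0.75.
v(0.5) = 10/9, v(2.5) = 10/13, v(3) = 5/7, v(3.25) = 20/29, v(3.5) = 2/3, v(4.25) = 20/33, v(5) = 5/9.
On each subinterval the trapezoid contributes (Δs_i/2)·[v(s_{i-1}) + v(s_i)].
Sum ≈ 3.50913.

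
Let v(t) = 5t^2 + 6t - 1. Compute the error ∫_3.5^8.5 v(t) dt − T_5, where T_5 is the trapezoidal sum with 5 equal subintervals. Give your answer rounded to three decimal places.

Exact integral: ∫_3.5^8.5 v(t) dt ≈ 1127.08333.
T_5 = 1131.25.
Error ≈ 1127.08333 − 1131.25 ≈ -4.167.

-4.167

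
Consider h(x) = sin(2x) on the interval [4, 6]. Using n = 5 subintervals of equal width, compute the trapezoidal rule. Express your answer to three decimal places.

Δx = (6 − 4)/5 = 0.4.
h(4) ≈ 0.989, h(4.4) ≈ 0.585, h(4.8) ≈ -0.174, h(5.2) ≈ -0.828, h(5.6) ≈ -0.979, h(6) ≈ -0.537.
T_5 = (Δx/2)·[h(x_0) + 2h(x_1) + ... + 2h(x_{4}) + h(x_5)].
Sum ≈ -0.468.

-0.468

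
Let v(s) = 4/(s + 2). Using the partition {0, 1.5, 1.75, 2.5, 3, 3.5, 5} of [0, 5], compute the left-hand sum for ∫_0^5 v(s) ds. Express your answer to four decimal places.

Subinterval widths: 1.5, 0.25, 0.75, 0.5, 0.5, 1.5.
Left endpoints: 0, 1.5, 1.75, 2.5, 3, 3.5.
v(0) = 2, v(1.5) = 8/7, v(1.75) = 16/15, v(2.5) = 8/9, v(3) = 0.8, v(3.5) = 8/11.
Sum = Σ Δs_i · v(s_i).
Sum ≈ 6.0211.

6.0211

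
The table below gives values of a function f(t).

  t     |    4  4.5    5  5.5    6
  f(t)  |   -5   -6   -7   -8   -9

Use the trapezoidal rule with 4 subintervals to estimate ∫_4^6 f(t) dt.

Δt = 0.5.
T_4 = (0.5/2)·[(-5) + 2·(-6) + 2·(-7) + 2·(-8) + (-9)] = -14.

-14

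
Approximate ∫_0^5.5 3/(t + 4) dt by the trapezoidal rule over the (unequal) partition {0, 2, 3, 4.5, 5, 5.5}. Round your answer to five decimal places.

Subinterval widths: 2, 1, 1.5, 0.5, 0.5.
f(0) = 0.75, f(2) = 0.5, f(3) = 3/7, f(4.5) = 6/17, f(5) = 1/3, f(5.5) = 6/19.
On each subinterval the trapezoid contributes (Δt_i/2)·[f(t_{i-1}) + f(t_i)].
Sum ≈ 2.63427.

2.63427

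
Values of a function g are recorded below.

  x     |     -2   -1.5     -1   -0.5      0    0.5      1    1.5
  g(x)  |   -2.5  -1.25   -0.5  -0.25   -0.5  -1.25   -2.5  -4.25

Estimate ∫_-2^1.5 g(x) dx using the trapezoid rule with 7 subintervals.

-4.8125

Δx = 0.5.
T_7 = (0.5/2)·[(-2.5) + 2·(-1.25) + 2·(-0.5) + 2·(-0.25) + 2·(-0.5) + 2·(-1.25) + 2·(-2.5) + (-4.25)] = -4.8125.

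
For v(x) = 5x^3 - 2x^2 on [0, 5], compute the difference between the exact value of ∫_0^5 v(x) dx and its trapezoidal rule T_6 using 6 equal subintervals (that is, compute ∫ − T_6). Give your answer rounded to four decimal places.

-20.5440

Exact integral: ∫_0^5 v(x) dx ≈ 697.916667.
T_6 ≈ 718.460648.
Error ≈ 697.916667 − 718.460648 ≈ -20.5440.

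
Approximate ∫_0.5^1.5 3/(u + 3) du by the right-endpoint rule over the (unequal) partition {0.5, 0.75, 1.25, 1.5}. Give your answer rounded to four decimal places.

0.7196

Subinterval widths: 0.25, 0.5, 0.25.
Right endpoints: 0.75, 1.25, 1.5.
f(0.75) = 0.8, f(1.25) = 12/17, f(1.5) = 2/3.
Sum = Σ Δu_i · f(u_i).
Sum ≈ 0.7196.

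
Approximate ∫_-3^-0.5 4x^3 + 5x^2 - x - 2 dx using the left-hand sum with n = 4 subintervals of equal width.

Δx = (-0.5 − (-3))/4 = 0.625.
Left endpoints: -3, -2.375, -1.75, -1.125.
f(-3) = -62, f(-2.375) = -25.0078125, f(-1.75) = -6.375, f(-1.125) = -0.2421875.
Sum = Δx · [f(-3) + f(-2.375) + f(-1.75) + f(-1.125)].
Sum = -58.515625.

-58.515625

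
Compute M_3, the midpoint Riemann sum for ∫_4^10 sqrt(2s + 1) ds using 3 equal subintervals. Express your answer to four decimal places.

23.0970

Δs = (10 − 4)/3 = 2.
Midpoints: 5, 7, 9.
f(5) ≈ 3.3166, f(7) ≈ 3.8730, f(9) ≈ 4.3589.
Sum = Δs · [f(5) + f(7) + f(9)].
Sum ≈ 23.0970.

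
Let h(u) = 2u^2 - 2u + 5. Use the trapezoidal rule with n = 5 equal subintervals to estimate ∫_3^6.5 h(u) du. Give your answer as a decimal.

Δu = (6.5 − 3)/5 = 0.7.
h(3) = 17, h(3.7) = 24.98, h(4.4) = 34.92, h(5.1) = 46.82, h(5.8) = 60.68, h(6.5) = 76.5.
T_5 = (Δu/2)·[h(u_0) + 2h(u_1) + ... + 2h(u_{4}) + h(u_5)].
Sum = 149.905.

149.905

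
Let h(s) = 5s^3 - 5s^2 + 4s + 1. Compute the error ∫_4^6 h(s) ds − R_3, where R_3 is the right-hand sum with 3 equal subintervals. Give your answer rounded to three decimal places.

-233.037

Exact integral: ∫_4^6 h(s) ds ≈ 1088.66667.
R_3 ≈ 1321.70370.
Error ≈ 1088.66667 − 1321.70370 ≈ -233.037.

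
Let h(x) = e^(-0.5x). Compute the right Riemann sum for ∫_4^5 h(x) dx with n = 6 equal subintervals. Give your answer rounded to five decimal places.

Δx = (5 − 4)/6 = 1/6.
Right endpoints: 25/6, 13/3, 4.5, 14/3, 29/6, 5.
h(25/6) ≈ 0.12451, h(13/3) ≈ 0.11456, h(4.5) ≈ 0.10540, h(14/3) ≈ 0.09697, h(29/6) ≈ 0.08922, h(5) ≈ 0.08208.
Sum = Δx · [h(25/6) + h(13/3) + h(4.5) + ...].
Sum ≈ 0.10212.

0.10212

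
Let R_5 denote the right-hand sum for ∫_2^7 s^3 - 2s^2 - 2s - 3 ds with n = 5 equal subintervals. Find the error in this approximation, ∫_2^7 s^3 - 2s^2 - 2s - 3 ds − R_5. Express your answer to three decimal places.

-127.083

Exact integral: ∫_2^7 f(s) ds ≈ 312.91667.
R_5 = 440.
Error ≈ 312.91667 − 440 ≈ -127.083.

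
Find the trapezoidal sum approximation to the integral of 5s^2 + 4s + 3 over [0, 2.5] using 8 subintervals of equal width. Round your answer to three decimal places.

46.245

Δs = (2.5 − 0)/8 = 0.3125.
f(0) = 3, f(0.3125) = 4.73828125, f(0.625) = 7.453125, f(0.9375) = 11.14453125, f(1.25) = 15.8125, f(1.5625) = 21.45703125, f(1.875) = 28.078125, f(2.1875) = 35.67578125, f(2.5) = 44.25.
T_8 = (Δs/2)·[f(s_0) + 2f(s_1) + ... + 2f(s_{7}) + f(s_8)].
Sum ≈ 46.245.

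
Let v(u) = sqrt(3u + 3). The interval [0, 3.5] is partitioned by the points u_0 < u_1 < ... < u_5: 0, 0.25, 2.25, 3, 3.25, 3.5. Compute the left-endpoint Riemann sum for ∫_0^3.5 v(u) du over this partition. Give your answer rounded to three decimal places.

Subinterval widths: 0.25, 2, 0.75, 0.25, 0.25.
Left endpoints: 0, 0.25, 2.25, 3, 3.25.
v(0) ≈ 1.732, v(0.25) ≈ 1.936, v(2.25) ≈ 3.122, v(3) ≈ 3.464, v(3.25) ≈ 3.571.
Sum = Σ Δu_i · v(u_i).
Sum ≈ 8.407.

8.407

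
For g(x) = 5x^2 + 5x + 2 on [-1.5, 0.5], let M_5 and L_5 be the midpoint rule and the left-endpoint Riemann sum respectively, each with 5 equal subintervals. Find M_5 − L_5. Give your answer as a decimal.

-0.4

M_5 = 4.7.
L_5 = 5.1.
M_5 − L_5 = -0.4.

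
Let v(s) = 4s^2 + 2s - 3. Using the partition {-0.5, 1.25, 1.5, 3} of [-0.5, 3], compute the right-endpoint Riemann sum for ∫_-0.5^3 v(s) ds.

Subinterval widths: 1.75, 0.25, 1.5.
Right endpoints: 1.25, 1.5, 3.
v(1.25) = 5.75, v(1.5) = 9, v(3) = 39.
Sum = Σ Δs_i · v(s_i).
Sum = 70.8125.

70.8125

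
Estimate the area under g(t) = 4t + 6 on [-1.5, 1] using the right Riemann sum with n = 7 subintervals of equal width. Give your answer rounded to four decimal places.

14.2857

Δt = (1 − (-1.5))/7 = 5/14.
Right endpoints: -8/7, -11/14, -3/7, -1/14, 2/7, 9/14, 1.
g(-8/7) = 10/7, g(-11/14) = 20/7, g(-3/7) = 30/7, g(-1/14) = 40/7, g(2/7) = 50/7, g(9/14) = 60/7, g(1) = 10.
Sum = Δt · [g(-8/7) + g(-11/14) + g(-3/7) + ...].
Sum ≈ 14.2857.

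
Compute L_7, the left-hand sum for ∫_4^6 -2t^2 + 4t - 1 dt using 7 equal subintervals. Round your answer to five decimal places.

-58.81633

Δt = (6 − 4)/7 = 2/7.
Left endpoints: 4, 30/7, 32/7, 34/7, 36/7, 38/7, 40/7.
f(4) = -17, f(30/7) = -1009/49, f(32/7) = -1201/49, f(34/7) = -1409/49, f(36/7) = -1633/49, f(38/7) = -1873/49, f(40/7) = -2129/49.
Sum = Δt · [f(4) + f(30/7) + f(32/7) + ...].
Sum ≈ -58.81633.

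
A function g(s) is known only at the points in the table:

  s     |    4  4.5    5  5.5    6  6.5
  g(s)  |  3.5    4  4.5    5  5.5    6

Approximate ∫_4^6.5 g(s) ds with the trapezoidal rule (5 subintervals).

Δs = 0.5.
T_5 = (0.5/2)·[3.5 + 2·4 + 2·4.5 + 2·5 + 2·5.5 + 6] = 11.875.

11.875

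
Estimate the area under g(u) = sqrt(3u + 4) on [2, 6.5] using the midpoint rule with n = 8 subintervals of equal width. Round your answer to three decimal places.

18.291

Δu = (6.5 − 2)/8 = 0.5625.
Midpoints: 2.28125, 2.84375, 3.40625, 3.96875, 4.53125, 5.09375, 5.65625, 6.21875.
g(2.28125) ≈ 3.293, g(2.84375) ≈ 3.540, g(3.40625) ≈ 3.771, g(3.96875) ≈ 3.988, g(4.53125) ≈ 4.194, g(5.09375) ≈ 4.391, g(5.65625) ≈ 4.579, g(6.21875) ≈ 4.760.
Sum = Δu · [g(2.28125) + g(2.84375) + g(3.40625) + ...].
Sum ≈ 18.291.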